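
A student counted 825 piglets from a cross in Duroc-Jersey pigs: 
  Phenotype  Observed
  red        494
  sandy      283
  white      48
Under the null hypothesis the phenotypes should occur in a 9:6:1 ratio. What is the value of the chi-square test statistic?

Under the 9:6:1 hypothesis (Σ ratio = 16, N = 825):
  red: 825 × 9/16 = 464.0625
  sandy: 825 × 6/16 = 309.375
  white: 825 × 1/16 = 51.5625
χ² = Σ (O − E)² / E
  red: (494 − 464.0625)² / 464.0625 = 1.9313
  sandy: (283 − 309.375)² / 309.375 = 2.2485
  white: (48 − 51.5625)² / 51.5625 = 0.2461
χ² = 1.9313 + 2.2485 + 0.2461 = 4.4259 ≈ 4.426

4.426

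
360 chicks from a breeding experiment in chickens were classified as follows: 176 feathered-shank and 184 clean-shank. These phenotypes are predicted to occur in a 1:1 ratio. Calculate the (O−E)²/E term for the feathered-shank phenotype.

Expected counts for N = 360 under a 1:1 ratio (total parts = 2):
  feathered-shank: 360 × 1/2 = 180
  clean-shank: 360 × 1/2 = 180
Contribution of feathered-shank: (176 − 180)² / 180 = 0.0889

0.089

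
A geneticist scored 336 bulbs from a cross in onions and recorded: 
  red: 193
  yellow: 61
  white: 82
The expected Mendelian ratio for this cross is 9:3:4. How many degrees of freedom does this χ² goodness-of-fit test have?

2

A goodness-of-fit test with 3 phenotype classes has df = 3 − 1 = 2.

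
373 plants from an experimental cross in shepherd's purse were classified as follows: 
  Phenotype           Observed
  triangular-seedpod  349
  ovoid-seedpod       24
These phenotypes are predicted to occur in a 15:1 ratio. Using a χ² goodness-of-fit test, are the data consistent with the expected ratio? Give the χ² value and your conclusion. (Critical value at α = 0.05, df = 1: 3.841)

Total ratio parts = 16. Expected numbers out of 373:
  triangular-seedpod: 373 × 15/16 = 349.6875
  ovoid-seedpod: 373 × 1/16 = 23.3125
χ² = Σ (O − E)² / E
  triangular-seedpod: (349 − 349.6875)² / 349.6875 = 0.0014
  ovoid-seedpod: (24 − 23.3125)² / 23.3125 = 0.0203
χ² = 0.0014 + 0.0203 = 0.0217 ≈ 0.022
Degrees of freedom = 2 − 1 = 1; critical value at α = 0.05 is 3.841.
Since 0.022 < 3.841, we fail to reject the null hypothesis — the data are consistent with the 15:1 ratio.

0.022; consistent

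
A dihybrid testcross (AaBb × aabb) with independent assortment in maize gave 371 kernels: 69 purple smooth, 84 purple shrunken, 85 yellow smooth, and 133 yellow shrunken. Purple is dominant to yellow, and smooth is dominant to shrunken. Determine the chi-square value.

25.022

A dihybrid testcross with independent assortment gives a 1:1:1:1 ratio.
Total ratio parts = 4. Expected numbers out of 371:
  purple smooth: 371 × 1/4 = 92.75
  purple shrunken: 371 × 1/4 = 92.75
  yellow smooth: 371 × 1/4 = 92.75
  yellow shrunken: 371 × 1/4 = 92.75
χ² = Σ (O − E)² / E
  purple smooth: (69 − 92.75)² / 92.75 = 6.0815
  purple shrunken: (84 − 92.75)² / 92.75 = 0.8255
  yellow smooth: (85 − 92.75)² / 92.75 = 0.6476
  yellow shrunken: (133 − 92.75)² / 92.75 = 17.4670
χ² = 6.0815 + 0.8255 + 0.6476 + 17.4670 = 25.0216 ≈ 25.022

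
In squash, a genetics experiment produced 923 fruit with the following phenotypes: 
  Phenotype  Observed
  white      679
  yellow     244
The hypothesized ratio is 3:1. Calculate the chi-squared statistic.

Total ratio parts = 4. Expected numbers out of 923:
  white: 923 × 3/4 = 692.25
  yellow: 923 × 1/4 = 230.75
χ² = Σ (O − E)² / E
  white: (679 − 692.25)² / 692.25 = 0.2536
  yellow: (244 − 230.75)² / 230.75 = 0.7608
χ² = 0.2536 + 0.7608 = 1.0144 ≈ 1.014

1.014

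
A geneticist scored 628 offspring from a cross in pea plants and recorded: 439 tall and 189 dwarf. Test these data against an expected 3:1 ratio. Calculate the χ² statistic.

Total ratio parts = 4. Expected numbers out of 628:
  tall: 628 × 3/4 = 471
  dwarf: 628 × 1/4 = 157
χ² = Σ (O − E)² / E
  tall: (439 − 471)² / 471 = 2.1741
  dwarf: (189 − 157)² / 157 = 6.5223
χ² = 2.1741 + 6.5223 = 8.6964 ≈ 8.696

8.696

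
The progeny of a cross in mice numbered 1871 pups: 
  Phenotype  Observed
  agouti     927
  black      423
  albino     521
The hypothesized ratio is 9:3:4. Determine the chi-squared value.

Expected counts for N = 1871 under a 9:3:4 ratio (total parts = 16):
  agouti: 1871 × 9/16 = 1052.4375
  black: 1871 × 3/16 = 350.8125
  albino: 1871 × 4/16 = 467.75
χ² = Σ (O − E)² / E
  agouti: (927 − 1052.4375)² / 1052.4375 = 14.9506
  black: (423 − 350.8125)² / 350.8125 = 14.8542
  albino: (521 − 467.75)² / 467.75 = 6.0621
χ² = 14.9506 + 14.8542 + 6.0621 = 35.8669 ≈ 35.867

35.867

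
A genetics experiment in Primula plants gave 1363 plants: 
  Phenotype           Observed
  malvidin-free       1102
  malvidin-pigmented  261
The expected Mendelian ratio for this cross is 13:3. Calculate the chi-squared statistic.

The 13:3 ratio has 16 parts, so with N = 1363 the expected counts are:
  malvidin-free: 1363 × 13/16 = 1107.4375
  malvidin-pigmented: 1363 × 3/16 = 255.5625
χ² = Σ (O − E)² / E
  malvidin-free: (1102 − 1107.4375)² / 1107.4375 = 0.0267
  malvidin-pigmented: (261 − 255.5625)² / 255.5625 = 0.1157
χ² = 0.0267 + 0.1157 = 0.1424 ≈ 0.142

0.142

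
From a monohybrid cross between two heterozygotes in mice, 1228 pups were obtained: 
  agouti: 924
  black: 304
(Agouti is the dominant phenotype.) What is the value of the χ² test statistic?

For a monohybrid cross between heterozygotes with complete dominance, the expected phenotypic ratio is 3:1.
Under the 3:1 hypothesis (Σ ratio = 4, N = 1228):
  agouti: 1228 × 3/4 = 921
  black: 1228 × 1/4 = 307
χ² = Σ (O − E)² / E
  agouti: (924 − 921)² / 921 = 0.0098
  black: (304 − 307)² / 307 = 0.0293
χ² = 0.0098 + 0.0293 = 0.0391 ≈ 0.039

0.039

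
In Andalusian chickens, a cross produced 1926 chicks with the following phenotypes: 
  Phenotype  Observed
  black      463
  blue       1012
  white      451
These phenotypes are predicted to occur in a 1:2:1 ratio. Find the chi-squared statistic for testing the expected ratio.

5.136

Total ratio parts = 4. Expected numbers out of 1926:
  black: 1926 × 1/4 = 481.5
  blue: 1926 × 2/4 = 963
  white: 1926 × 1/4 = 481.5
χ² = Σ (O − E)² / E
  black: (463 − 481.5)² / 481.5 = 0.7108
  blue: (1012 − 963)² / 963 = 2.4933
  white: (451 − 481.5)² / 481.5 = 1.9320
χ² = 0.7108 + 2.4933 + 1.9320 = 5.1361 ≈ 5.136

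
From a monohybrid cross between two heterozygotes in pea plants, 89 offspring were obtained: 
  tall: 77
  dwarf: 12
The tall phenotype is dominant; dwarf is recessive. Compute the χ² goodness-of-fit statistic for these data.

6.296

For a monohybrid cross between heterozygotes with complete dominance, the expected phenotypic ratio is 3:1.
Total ratio parts = 4. Expected numbers out of 89:
  tall: 89 × 3/4 = 66.75
  dwarf: 89 × 1/4 = 22.25
χ² = Σ (O − E)² / E
  tall: (77 − 66.75)² / 66.75 = 1.5740
  dwarf: (12 − 22.25)² / 22.25 = 4.7219
χ² = 1.5740 + 4.7219 = 6.2959 ≈ 6.296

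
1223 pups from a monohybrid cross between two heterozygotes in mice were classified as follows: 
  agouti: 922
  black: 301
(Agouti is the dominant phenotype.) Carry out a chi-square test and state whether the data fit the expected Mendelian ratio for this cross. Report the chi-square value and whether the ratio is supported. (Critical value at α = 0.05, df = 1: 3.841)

0.098; consistent

For a monohybrid cross between heterozygotes with complete dominance, the expected phenotypic ratio is 3:1.
The 3:1 ratio has 4 parts, so with N = 1223 the expected counts are:
  agouti: 1223 × 3/4 = 917.25
  black: 1223 × 1/4 = 305.75
χ² = Σ (O − E)² / E
  agouti: (922 − 917.25)² / 917.25 = 0.0246
  black: (301 − 305.75)² / 305.75 = 0.0738
χ² = 0.0246 + 0.0738 = 0.0984 ≈ 0.098
Degrees of freedom = 2 − 1 = 1; critical value at α = 0.05 is 3.841.
Since 0.098 < 3.841, we fail to reject the null hypothesis — the data are consistent with the 3:1 ratio.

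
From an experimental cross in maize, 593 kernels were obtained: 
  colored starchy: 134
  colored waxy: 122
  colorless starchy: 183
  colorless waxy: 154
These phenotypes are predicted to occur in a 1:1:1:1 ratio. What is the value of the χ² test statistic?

14.386

Expected counts for N = 593 under a 1:1:1:1 ratio (total parts = 4):
  colored starchy: 593 × 1/4 = 148.25
  colored waxy: 593 × 1/4 = 148.25
  colorless starchy: 593 × 1/4 = 148.25
  colorless waxy: 593 × 1/4 = 148.25
χ² = Σ (O − E)² / E
  colored starchy: (134 − 148.25)² / 148.25 = 1.3697
  colored waxy: (122 − 148.25)² / 148.25 = 4.6480
  colorless starchy: (183 − 148.25)² / 148.25 = 8.1454
  colorless waxy: (154 − 148.25)² / 148.25 = 0.2230
χ² = 1.3697 + 4.6480 + 8.1454 + 0.2230 = 14.3861 ≈ 14.386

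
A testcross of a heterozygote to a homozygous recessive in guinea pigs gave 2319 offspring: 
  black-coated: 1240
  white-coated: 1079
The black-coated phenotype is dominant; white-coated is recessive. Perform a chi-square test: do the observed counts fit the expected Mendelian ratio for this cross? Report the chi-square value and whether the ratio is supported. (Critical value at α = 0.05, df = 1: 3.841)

11.178; not consistent

A testcross of a heterozygote (Aa × aa) gives a 1:1 phenotypic ratio.
Under the 1:1 hypothesis (Σ ratio = 2, N = 2319):
  black-coated: 2319 × 1/2 = 1159.5
  white-coated: 2319 × 1/2 = 1159.5
χ² = Σ (O − E)² / E
  black-coated: (1240 − 1159.5)² / 1159.5 = 5.5888
  white-coated: (1079 − 1159.5)² / 1159.5 = 5.5888
χ² = 5.5888 + 5.5888 = 11.1776 ≈ 11.178
Degrees of freedom = 2 − 1 = 1; critical value at α = 0.05 is 3.841.
Since 11.178 > 3.841, we reject the null hypothesis — the data do not fit the 1:1 ratio.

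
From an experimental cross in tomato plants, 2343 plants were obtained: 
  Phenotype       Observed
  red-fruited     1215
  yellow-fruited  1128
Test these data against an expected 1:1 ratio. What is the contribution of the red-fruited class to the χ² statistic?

The 1:1 ratio has 2 parts, so with N = 2343 the expected counts are:
  red-fruited: 2343 × 1/2 = 1171.5
  yellow-fruited: 2343 × 1/2 = 1171.5
Contribution of red-fruited: (1215 − 1171.5)² / 1171.5 = 1.6152

1.615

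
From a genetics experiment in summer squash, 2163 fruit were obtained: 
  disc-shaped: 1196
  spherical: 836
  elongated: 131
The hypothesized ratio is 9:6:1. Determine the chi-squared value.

Total ratio parts = 16. Expected numbers out of 2163:
  disc-shaped: 2163 × 9/16 = 1216.6875
  spherical: 2163 × 6/16 = 811.125
  elongated: 2163 × 1/16 = 135.1875
χ² = Σ (O − E)² / E
  disc-shaped: (1196 − 1216.6875)² / 1216.6875 = 0.3518
  spherical: (836 − 811.125)² / 811.125 = 0.7628
  elongated: (131 − 135.1875)² / 135.1875 = 0.1297
χ² = 0.3518 + 0.7628 + 0.1297 = 1.2443 ≈ 1.244

1.244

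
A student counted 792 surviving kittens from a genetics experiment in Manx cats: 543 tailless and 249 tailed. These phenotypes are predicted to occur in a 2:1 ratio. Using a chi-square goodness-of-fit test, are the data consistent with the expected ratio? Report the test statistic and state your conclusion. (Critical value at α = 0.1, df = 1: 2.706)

1.278; consistent

Expected counts for N = 792 under a 2:1 ratio (total parts = 3):
  tailless: 792 × 2/3 = 528
  tailed: 792 × 1/3 = 264
χ² = Σ (O − E)² / E
  tailless: (543 − 528)² / 528 = 0.4261
  tailed: (249 − 264)² / 264 = 0.8523
χ² = 0.4261 + 0.8523 = 1.2784 ≈ 1.278
Degrees of freedom = 2 − 1 = 1; critical value at α = 0.1 is 2.706.
Since 1.278 < 2.706, we fail to reject the null hypothesis — the data are consistent with the 2:1 ratio.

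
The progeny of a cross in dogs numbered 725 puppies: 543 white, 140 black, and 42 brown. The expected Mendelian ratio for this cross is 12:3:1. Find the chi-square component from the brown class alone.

Expected counts for N = 725 under a 12:3:1 ratio (total parts = 16):
  white: 725 × 12/16 = 543.75
  black: 725 × 3/16 = 135.9375
  brown: 725 × 1/16 = 45.3125
Contribution of brown: (42 − 45.3125)² / 45.3125 = 0.2422

0.242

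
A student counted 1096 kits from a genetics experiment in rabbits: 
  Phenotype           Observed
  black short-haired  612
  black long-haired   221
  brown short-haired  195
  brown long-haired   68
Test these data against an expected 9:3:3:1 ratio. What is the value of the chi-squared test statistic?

1.742

Total ratio parts = 16. Expected numbers out of 1096:
  black short-haired: 1096 × 9/16 = 616.5
  black long-haired: 1096 × 3/16 = 205.5
  brown short-haired: 1096 × 3/16 = 205.5
  brown long-haired: 1096 × 1/16 = 68.5
χ² = Σ (O − E)² / E
  black short-haired: (612 − 616.5)² / 616.5 = 0.0328
  black long-haired: (221 − 205.5)² / 205.5 = 1.1691
  brown short-haired: (195 − 205.5)² / 205.5 = 0.5365
  brown long-haired: (68 − 68.5)² / 68.5 = 0.0036
χ² = 0.0328 + 1.1691 + 0.5365 + 0.0036 = 1.742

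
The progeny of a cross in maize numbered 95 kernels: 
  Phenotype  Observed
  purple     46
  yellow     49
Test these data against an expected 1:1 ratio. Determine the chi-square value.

Under the 1:1 hypothesis (Σ ratio = 2, N = 95):
  purple: 95 × 1/2 = 47.5
  yellow: 95 × 1/2 = 47.5
χ² = Σ (O − E)² / E
  purple: (46 − 47.5)² / 47.5 = 0.0474
  yellow: (49 − 47.5)² / 47.5 = 0.0474
χ² = 0.0474 + 0.0474 = 0.0948 ≈ 0.095

0.095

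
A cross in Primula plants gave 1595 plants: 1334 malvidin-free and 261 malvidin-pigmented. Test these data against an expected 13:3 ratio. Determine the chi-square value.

Expected counts for N = 1595 under a 13:3 ratio (total parts = 16):
  malvidin-free: 1595 × 13/16 = 1295.9375
  malvidin-pigmented: 1595 × 3/16 = 299.0625
χ² = Σ (O − E)² / E
  malvidin-free: (1334 − 1295.9375)² / 1295.9375 = 1.1179
  malvidin-pigmented: (261 − 299.0625)² / 299.0625 = 4.8443
χ² = 1.1179 + 4.8443 = 5.9622 ≈ 5.962

5.962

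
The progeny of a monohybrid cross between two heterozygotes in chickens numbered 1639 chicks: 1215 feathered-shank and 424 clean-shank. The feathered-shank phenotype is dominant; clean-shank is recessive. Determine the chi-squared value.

0.661

For a monohybrid cross between heterozygotes with complete dominance, the expected phenotypic ratio is 3:1.
Total ratio parts = 4. Expected numbers out of 1639:
  feathered-shank: 1639 × 3/4 = 1229.25
  clean-shank: 1639 × 1/4 = 409.75
χ² = Σ (O − E)² / E
  feathered-shank: (1215 − 1229.25)² / 1229.25 = 0.1652
  clean-shank: (424 − 409.75)² / 409.75 = 0.4956
χ² = 0.1652 + 0.4956 = 0.6608 ≈ 0.661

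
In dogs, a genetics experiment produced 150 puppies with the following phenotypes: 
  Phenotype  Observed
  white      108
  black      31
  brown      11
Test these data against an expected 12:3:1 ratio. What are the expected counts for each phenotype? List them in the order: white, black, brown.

Under the 12:3:1 hypothesis (Σ ratio = 16, N = 150):
  white: 150 × 12/16 = 112.5
  black: 150 × 3/16 = 28.125
  brown: 150 × 1/16 = 9.375

112.5, 28.125, 9.375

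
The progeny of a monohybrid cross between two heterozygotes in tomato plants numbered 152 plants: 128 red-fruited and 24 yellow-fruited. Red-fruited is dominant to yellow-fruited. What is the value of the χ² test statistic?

For a monohybrid cross between heterozygotes with complete dominance, the expected phenotypic ratio is 3:1.
Expected counts for N = 152 under a 3:1 ratio (total parts = 4):
  red-fruited: 152 × 3/4 = 114
  yellow-fruited: 152 × 1/4 = 38
χ² = Σ (O − E)² / E
  red-fruited: (128 − 114)² / 114 = 1.7193
  yellow-fruited: (24 − 38)² / 38 = 5.1579
χ² = 1.7193 + 5.1579 = 6.8772 ≈ 6.877

6.877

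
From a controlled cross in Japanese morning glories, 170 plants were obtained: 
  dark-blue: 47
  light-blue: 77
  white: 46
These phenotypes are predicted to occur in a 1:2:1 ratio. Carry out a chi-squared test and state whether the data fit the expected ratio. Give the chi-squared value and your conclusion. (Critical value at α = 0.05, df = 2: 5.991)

Total ratio parts = 4. Expected numbers out of 170:
  dark-blue: 170 × 1/4 = 42.5
  light-blue: 170 × 2/4 = 85
  white: 170 × 1/4 = 42.5
χ² = Σ (O − E)² / E
  dark-blue: (47 − 42.5)² / 42.5 = 0.4765
  light-blue: (77 − 85)² / 85 = 0.7529
  white: (46 − 42.5)² / 42.5 = 0.2882
χ² = 0.4765 + 0.7529 + 0.2882 = 1.5176 ≈ 1.518
Degrees of freedom = 3 − 1 = 2; critical value at α = 0.05 is 5.991.
Since 1.518 < 5.991, we fail to reject the null hypothesis — the data are consistent with the 1:2:1 ratio.

1.518; consistent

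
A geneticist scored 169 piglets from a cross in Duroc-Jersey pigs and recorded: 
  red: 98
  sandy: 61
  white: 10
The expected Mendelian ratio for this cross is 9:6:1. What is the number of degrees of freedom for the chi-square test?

2

A goodness-of-fit test with 3 phenotype classes has df = 3 − 1 = 2.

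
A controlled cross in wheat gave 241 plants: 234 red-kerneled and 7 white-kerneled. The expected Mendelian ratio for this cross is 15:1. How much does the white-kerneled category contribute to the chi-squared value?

Total ratio parts = 16. Expected numbers out of 241:
  red-kerneled: 241 × 15/16 = 225.9375
  white-kerneled: 241 × 1/16 = 15.0625
Contribution of white-kerneled: (7 − 15.0625)² / 15.0625 = 4.3156

4.316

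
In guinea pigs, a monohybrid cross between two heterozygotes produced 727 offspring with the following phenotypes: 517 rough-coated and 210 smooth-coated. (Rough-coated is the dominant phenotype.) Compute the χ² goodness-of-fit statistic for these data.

5.855

For a monohybrid cross between heterozygotes with complete dominance, the expected phenotypic ratio is 3:1.
The 3:1 ratio has 4 parts, so with N = 727 the expected counts are:
  rough-coated: 727 × 3/4 = 545.25
  smooth-coated: 727 × 1/4 = 181.75
χ² = Σ (O − E)² / E
  rough-coated: (517 − 545.25)² / 545.25 = 1.4637
  smooth-coated: (210 − 181.75)² / 181.75 = 4.3910
χ² = 1.4637 + 4.3910 = 5.8547 ≈ 5.855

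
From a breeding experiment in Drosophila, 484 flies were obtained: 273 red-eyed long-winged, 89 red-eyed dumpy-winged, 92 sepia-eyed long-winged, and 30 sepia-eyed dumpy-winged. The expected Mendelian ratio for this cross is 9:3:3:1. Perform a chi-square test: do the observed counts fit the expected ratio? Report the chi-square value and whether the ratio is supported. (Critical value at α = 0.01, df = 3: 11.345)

Total ratio parts = 16. Expected numbers out of 484:
  red-eyed long-winged: 484 × 9/16 = 272.25
  red-eyed dumpy-winged: 484 × 3/16 = 90.75
  sepia-eyed long-winged: 484 × 3/16 = 90.75
  sepia-eyed dumpy-winged: 484 × 1/16 = 30.25
χ² = Σ (O − E)² / E
  red-eyed long-winged: (273 − 272.25)² / 272.25 = 0.0021
  red-eyed dumpy-winged: (89 − 90.75)² / 90.75 = 0.0337
  sepia-eyed long-winged: (92 − 90.75)² / 90.75 = 0.0172
  sepia-eyed dumpy-winged: (30 − 30.25)² / 30.25 = 0.0021
χ² = 0.0021 + 0.0337 + 0.0172 + 0.0021 = 0.0551 ≈ 0.055
Degrees of freedom = 4 − 1 = 3; critical value at α = 0.01 is 11.345.
Since 0.055 < 11.345, we fail to reject the null hypothesis — the data are consistent with the 9:3:3:1 ratio.

0.055; consistent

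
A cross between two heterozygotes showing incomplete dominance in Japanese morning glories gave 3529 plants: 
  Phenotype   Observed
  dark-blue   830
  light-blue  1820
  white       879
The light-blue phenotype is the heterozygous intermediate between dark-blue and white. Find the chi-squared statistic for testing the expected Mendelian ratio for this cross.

With incomplete dominance, a heterozygote × heterozygote cross gives a 1:2:1 phenotypic ratio.
Under the 1:2:1 hypothesis (Σ ratio = 4, N = 3529):
  dark-blue: 3529 × 1/4 = 882.25
  light-blue: 3529 × 2/4 = 1764.5
  white: 3529 × 1/4 = 882.25
χ² = Σ (O − E)² / E
  dark-blue: (830 − 882.25)² / 882.25 = 3.0944
  light-blue: (1820 − 1764.5)² / 1764.5 = 1.7457
  white: (879 − 882.25)² / 882.25 = 0.0120
χ² = 3.0944 + 1.7457 + 0.0120 = 4.8521 ≈ 4.852

4.852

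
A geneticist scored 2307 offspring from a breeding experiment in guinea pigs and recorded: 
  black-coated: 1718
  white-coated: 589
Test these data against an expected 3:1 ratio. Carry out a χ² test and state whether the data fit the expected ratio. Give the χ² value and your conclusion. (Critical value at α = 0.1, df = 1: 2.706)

0.347; consistent

Under the 3:1 hypothesis (Σ ratio = 4, N = 2307):
  black-coated: 2307 × 3/4 = 1730.25
  white-coated: 2307 × 1/4 = 576.75
χ² = Σ (O − E)² / E
  black-coated: (1718 − 1730.25)² / 1730.25 = 0.0867
  white-coated: (589 − 576.75)² / 576.75 = 0.2602
χ² = 0.0867 + 0.2602 = 0.3469 ≈ 0.347
Degrees of freedom = 2 − 1 = 1; critical value at α = 0.1 is 2.706.
Since 0.347 < 2.706, we fail to reject the null hypothesis — the data are consistent with the 3:1 ratio.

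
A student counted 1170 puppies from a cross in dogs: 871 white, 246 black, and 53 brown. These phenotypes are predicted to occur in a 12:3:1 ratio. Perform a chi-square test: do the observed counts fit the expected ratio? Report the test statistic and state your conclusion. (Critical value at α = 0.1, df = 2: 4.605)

8.818; not consistent

Expected counts for N = 1170 under a 12:3:1 ratio (total parts = 16):
  white: 1170 × 12/16 = 877.5
  black: 1170 × 3/16 = 219.375
  brown: 1170 × 1/16 = 73.125
χ² = Σ (O − E)² / E
  white: (871 − 877.5)² / 877.5 = 0.0481
  black: (246 − 219.375)² / 219.375 = 3.2314
  brown: (53 − 73.125)² / 73.125 = 5.5387
χ² = 0.0481 + 3.2314 + 5.5387 = 8.8182 ≈ 8.818
Degrees of freedom = 3 − 1 = 2; critical value at α = 0.1 is 4.605.
Since 8.818 > 4.605, we reject the null hypothesis — the data do not fit the 12:3:1 ratio.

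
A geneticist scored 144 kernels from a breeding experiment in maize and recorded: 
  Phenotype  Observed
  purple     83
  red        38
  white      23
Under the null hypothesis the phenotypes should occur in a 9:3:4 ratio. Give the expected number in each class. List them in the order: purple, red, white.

81, 27, 36

Expected counts for N = 144 under a 9:3:4 ratio (total parts = 16):
  purple: 144 × 9/16 = 81
  red: 144 × 3/16 = 27
  white: 144 × 4/16 = 36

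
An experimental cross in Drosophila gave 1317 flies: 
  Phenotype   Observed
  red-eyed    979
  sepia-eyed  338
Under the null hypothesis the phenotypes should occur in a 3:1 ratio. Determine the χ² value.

0.310

The 3:1 ratio has 4 parts, so with N = 1317 the expected counts are:
  red-eyed: 1317 × 3/4 = 987.75
  sepia-eyed: 1317 × 1/4 = 329.25
χ² = Σ (O − E)² / E
  red-eyed: (979 − 987.75)² / 987.75 = 0.0775
  sepia-eyed: (338 − 329.25)² / 329.25 = 0.2325
χ² = 0.0775 + 0.2325 = 0.310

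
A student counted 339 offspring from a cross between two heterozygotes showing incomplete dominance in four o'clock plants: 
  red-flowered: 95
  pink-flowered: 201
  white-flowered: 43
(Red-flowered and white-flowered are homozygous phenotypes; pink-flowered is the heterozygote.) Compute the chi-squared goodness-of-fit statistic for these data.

With incomplete dominance, a heterozygote × heterozygote cross gives a 1:2:1 phenotypic ratio.
Expected counts for N = 339 under a 1:2:1 ratio (total parts = 4):
  red-flowered: 339 × 1/4 = 84.75
  pink-flowered: 339 × 2/4 = 169.5
  white-flowered: 339 × 1/4 = 84.75
χ² = Σ (O − E)² / E
  red-flowered: (95 − 84.75)² / 84.75 = 1.2397
  pink-flowered: (201 − 169.5)² / 169.5 = 5.8540
  white-flowered: (43 − 84.75)² / 84.75 = 20.5671
χ² = 1.2397 + 5.8540 + 20.5671 = 27.6608 ≈ 27.661

27.661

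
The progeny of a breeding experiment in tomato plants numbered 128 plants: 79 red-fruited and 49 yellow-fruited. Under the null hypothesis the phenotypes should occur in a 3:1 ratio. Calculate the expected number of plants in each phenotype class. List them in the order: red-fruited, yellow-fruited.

The 3:1 ratio has 4 parts, so with N = 128 the expected counts are:
  red-fruited: 128 × 3/4 = 96
  yellow-fruited: 128 × 1/4 = 32

96, 32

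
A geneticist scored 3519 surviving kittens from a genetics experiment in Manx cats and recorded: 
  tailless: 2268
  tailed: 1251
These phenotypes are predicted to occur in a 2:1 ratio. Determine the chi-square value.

Total ratio parts = 3. Expected numbers out of 3519:
  tailless: 3519 × 2/3 = 2346
  tailed: 3519 × 1/3 = 1173
χ² = Σ (O − E)² / E
  tailless: (2268 − 2346)² / 2346 = 2.5934
  tailed: (1251 − 1173)² / 1173 = 5.1867
χ² = 2.5934 + 5.1867 = 7.7801 ≈ 7.780

7.780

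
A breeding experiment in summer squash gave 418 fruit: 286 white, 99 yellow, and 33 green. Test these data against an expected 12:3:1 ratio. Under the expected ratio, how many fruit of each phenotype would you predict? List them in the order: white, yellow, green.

313.5, 78.375, 26.125

Under the 12:3:1 hypothesis (Σ ratio = 16, N = 418):
  white: 418 × 12/16 = 313.5
  yellow: 418 × 3/16 = 78.375
  green: 418 × 1/16 = 26.125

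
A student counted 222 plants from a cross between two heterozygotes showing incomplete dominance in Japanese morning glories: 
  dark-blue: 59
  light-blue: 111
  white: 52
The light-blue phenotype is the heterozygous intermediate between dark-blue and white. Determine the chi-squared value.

0.441

With incomplete dominance, a heterozygote × heterozygote cross gives a 1:2:1 phenotypic ratio.
Total ratio parts = 4. Expected numbers out of 222:
  dark-blue: 222 × 1/4 = 55.5
  light-blue: 222 × 2/4 = 111
  white: 222 × 1/4 = 55.5
χ² = Σ (O − E)² / E
  dark-blue: (59 − 55.5)² / 55.5 = 0.2207
  light-blue: (111 − 111)² / 111 = 0.0000
  white: (52 − 55.5)² / 55.5 = 0.2207
χ² = 0.2207 + 0.0000 + 0.2207 = 0.4414 ≈ 0.441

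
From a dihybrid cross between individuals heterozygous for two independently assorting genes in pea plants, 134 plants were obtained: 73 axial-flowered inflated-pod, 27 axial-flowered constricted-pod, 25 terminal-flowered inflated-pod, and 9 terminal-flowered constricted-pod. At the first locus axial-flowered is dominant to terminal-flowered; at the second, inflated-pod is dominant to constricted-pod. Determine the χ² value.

0.262

A dihybrid F₂ with independent assortment and complete dominance at both loci gives a 9:3:3:1 phenotypic ratio.
The 9:3:3:1 ratio has 16 parts, so with N = 134 the expected counts are:
  axial-flowered inflated-pod: 134 × 9/16 = 75.375
  axial-flowered constricted-pod: 134 × 3/16 = 25.125
  terminal-flowered inflated-pod: 134 × 3/16 = 25.125
  terminal-flowered constricted-pod: 134 × 1/16 = 8.375
χ² = Σ (O − E)² / E
  axial-flowered inflated-pod: (73 − 75.375)² / 75.375 = 0.0748
  axial-flowered constricted-pod: (27 − 25.125)² / 25.125 = 0.1399
  terminal-flowered inflated-pod: (25 − 25.125)² / 25.125 = 0.0006
  terminal-flowered constricted-pod: (9 − 8.375)² / 8.375 = 0.0466
χ² = 0.0748 + 0.1399 + 0.0006 + 0.0466 = 0.2619 ≈ 0.262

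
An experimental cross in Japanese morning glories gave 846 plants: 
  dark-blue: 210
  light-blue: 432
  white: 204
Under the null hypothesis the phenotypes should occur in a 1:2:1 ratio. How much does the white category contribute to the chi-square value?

The 1:2:1 ratio has 4 parts, so with N = 846 the expected counts are:
  dark-blue: 846 × 1/4 = 211.5
  light-blue: 846 × 2/4 = 423
  white: 846 × 1/4 = 211.5
Contribution of white: (204 − 211.5)² / 211.5 = 0.2660

0.266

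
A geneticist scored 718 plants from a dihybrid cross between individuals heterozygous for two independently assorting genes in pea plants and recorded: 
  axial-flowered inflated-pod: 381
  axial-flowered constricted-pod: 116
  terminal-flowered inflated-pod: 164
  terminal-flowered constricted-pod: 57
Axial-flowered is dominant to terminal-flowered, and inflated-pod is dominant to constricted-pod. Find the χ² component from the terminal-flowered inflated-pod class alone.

A dihybrid F₂ with independent assortment and complete dominance at both loci gives a 9:3:3:1 phenotypic ratio.
The 9:3:3:1 ratio has 16 parts, so with N = 718 the expected counts are:
  axial-flowered inflated-pod: 718 × 9/16 = 403.875
  axial-flowered constricted-pod: 718 × 3/16 = 134.625
  terminal-flowered inflated-pod: 718 × 3/16 = 134.625
  terminal-flowered constricted-pod: 718 × 1/16 = 44.875
Contribution of terminal-flowered inflated-pod: (164 − 134.625)² / 134.625 = 6.4096

6.410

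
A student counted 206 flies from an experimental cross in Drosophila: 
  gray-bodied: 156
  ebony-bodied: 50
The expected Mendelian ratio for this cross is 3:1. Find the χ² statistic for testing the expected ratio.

0.058

Total ratio parts = 4. Expected numbers out of 206:
  gray-bodied: 206 × 3/4 = 154.5
  ebony-bodied: 206 × 1/4 = 51.5
χ² = Σ (O − E)² / E
  gray-bodied: (156 − 154.5)² / 154.5 = 0.0146
  ebony-bodied: (50 − 51.5)² / 51.5 = 0.0437
χ² = 0.0146 + 0.0437 = 0.0583 ≈ 0.058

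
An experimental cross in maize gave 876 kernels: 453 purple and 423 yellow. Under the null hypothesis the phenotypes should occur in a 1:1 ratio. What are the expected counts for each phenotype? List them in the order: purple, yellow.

438, 438

Under the 1:1 hypothesis (Σ ratio = 2, N = 876):
  purple: 876 × 1/2 = 438
  yellow: 876 × 1/2 = 438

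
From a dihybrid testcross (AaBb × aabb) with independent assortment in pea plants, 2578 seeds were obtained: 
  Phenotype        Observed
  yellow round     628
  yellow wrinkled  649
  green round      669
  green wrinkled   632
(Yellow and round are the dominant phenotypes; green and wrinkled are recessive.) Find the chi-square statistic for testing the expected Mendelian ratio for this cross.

1.628

A dihybrid testcross with independent assortment gives a 1:1:1:1 ratio.
Under the 1:1:1:1 hypothesis (Σ ratio = 4, N = 2578):
  yellow round: 2578 × 1/4 = 644.5
  yellow wrinkled: 2578 × 1/4 = 644.5
  green round: 2578 × 1/4 = 644.5
  green wrinkled: 2578 × 1/4 = 644.5
χ² = Σ (O − E)² / E
  yellow round: (628 − 644.5)² / 644.5 = 0.4224
  yellow wrinkled: (649 − 644.5)² / 644.5 = 0.0314
  green round: (669 − 644.5)² / 644.5 = 0.9313
  green wrinkled: (632 − 644.5)² / 644.5 = 0.2424
χ² = 0.4224 + 0.0314 + 0.9313 + 0.2424 = 1.6275 ≈ 1.628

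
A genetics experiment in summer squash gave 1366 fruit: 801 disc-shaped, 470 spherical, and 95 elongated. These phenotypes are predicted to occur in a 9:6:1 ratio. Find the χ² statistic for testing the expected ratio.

5.955

Total ratio parts = 16. Expected numbers out of 1366:
  disc-shaped: 1366 × 9/16 = 768.375
  spherical: 1366 × 6/16 = 512.25
  elongated: 1366 × 1/16 = 85.375
χ² = Σ (O − E)² / E
  disc-shaped: (801 − 768.375)² / 768.375 = 1.3852
  spherical: (470 − 512.25)² / 512.25 = 3.4847
  elongated: (95 − 85.375)² / 85.375 = 1.0851
χ² = 1.3852 + 3.4847 + 1.0851 = 5.955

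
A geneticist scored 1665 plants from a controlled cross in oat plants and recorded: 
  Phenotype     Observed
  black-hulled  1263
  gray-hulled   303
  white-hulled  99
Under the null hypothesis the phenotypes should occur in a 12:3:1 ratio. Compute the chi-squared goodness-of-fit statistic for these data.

Expected counts for N = 1665 under a 12:3:1 ratio (total parts = 16):
  black-hulled: 1665 × 12/16 = 1248.75
  gray-hulled: 1665 × 3/16 = 312.1875
  white-hulled: 1665 × 1/16 = 104.0625
χ² = Σ (O − E)² / E
  black-hulled: (1263 − 1248.75)² / 1248.75 = 0.1626
  gray-hulled: (303 − 312.1875)² / 312.1875 = 0.2704
  white-hulled: (99 − 104.0625)² / 104.0625 = 0.2463
χ² = 0.1626 + 0.2704 + 0.2463 = 0.6793 ≈ 0.679

0.679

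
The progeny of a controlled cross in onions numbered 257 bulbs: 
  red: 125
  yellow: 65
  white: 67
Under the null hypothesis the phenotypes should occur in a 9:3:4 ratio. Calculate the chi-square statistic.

Under the 9:3:4 hypothesis (Σ ratio = 16, N = 257):
  red: 257 × 9/16 = 144.5625
  yellow: 257 × 3/16 = 48.1875
  white: 257 × 4/16 = 64.25
χ² = Σ (O − E)² / E
  red: (125 − 144.5625)² / 144.5625 = 2.6472
  yellow: (65 − 48.1875)² / 48.1875 = 5.8658
  white: (67 − 64.25)² / 64.25 = 0.1177
χ² = 2.6472 + 5.8658 + 0.1177 = 8.6307 ≈ 8.631

8.631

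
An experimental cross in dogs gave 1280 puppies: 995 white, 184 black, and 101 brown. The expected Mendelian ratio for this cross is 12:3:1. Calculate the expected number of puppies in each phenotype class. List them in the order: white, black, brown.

Expected counts for N = 1280 under a 12:3:1 ratio (total parts = 16):
  white: 1280 × 12/16 = 960
  black: 1280 × 3/16 = 240
  brown: 1280 × 1/16 = 80

960, 240, 80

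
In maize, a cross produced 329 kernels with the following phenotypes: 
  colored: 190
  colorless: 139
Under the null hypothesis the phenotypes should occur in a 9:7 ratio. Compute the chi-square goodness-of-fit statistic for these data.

Expected counts for N = 329 under a 9:7 ratio (total parts = 16):
  colored: 329 × 9/16 = 185.0625
  colorless: 329 × 7/16 = 143.9375
χ² = Σ (O − E)² / E
  colored: (190 − 185.0625)² / 185.0625 = 0.1317
  colorless: (139 − 143.9375)² / 143.9375 = 0.1694
χ² = 0.1317 + 0.1694 = 0.3011 ≈ 0.301

0.301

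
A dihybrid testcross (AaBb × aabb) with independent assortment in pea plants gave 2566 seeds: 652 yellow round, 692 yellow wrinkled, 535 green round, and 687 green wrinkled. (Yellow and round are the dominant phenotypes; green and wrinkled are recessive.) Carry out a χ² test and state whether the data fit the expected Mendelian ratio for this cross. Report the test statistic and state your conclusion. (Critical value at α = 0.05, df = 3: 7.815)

25.055; not consistent

A dihybrid testcross with independent assortment gives a 1:1:1:1 ratio.
Under the 1:1:1:1 hypothesis (Σ ratio = 4, N = 2566):
  yellow round: 2566 × 1/4 = 641.5
  yellow wrinkled: 2566 × 1/4 = 641.5
  green round: 2566 × 1/4 = 641.5
  green wrinkled: 2566 × 1/4 = 641.5
χ² = Σ (O − E)² / E
  yellow round: (652 − 641.5)² / 641.5 = 0.1719
  yellow wrinkled: (692 − 641.5)² / 641.5 = 3.9754
  green round: (535 − 641.5)² / 641.5 = 17.6808
  green wrinkled: (687 − 641.5)² / 641.5 = 3.2272
χ² = 0.1719 + 3.9754 + 17.6808 + 3.2272 = 25.0553 ≈ 25.055
Degrees of freedom = 4 − 1 = 3; critical value at α = 0.05 is 7.815.
Since 25.055 > 7.815, we reject the null hypothesis — the data do not fit the 1:1:1:1 ratio.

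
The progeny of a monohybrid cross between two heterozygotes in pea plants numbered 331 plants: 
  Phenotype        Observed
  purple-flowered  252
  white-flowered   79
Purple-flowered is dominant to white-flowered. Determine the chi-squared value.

For a monohybrid cross between heterozygotes with complete dominance, the expected phenotypic ratio is 3:1.
Expected counts for N = 331 under a 3:1 ratio (total parts = 4):
  purple-flowered: 331 × 3/4 = 248.25
  white-flowered: 331 × 1/4 = 82.75
χ² = Σ (O − E)² / E
  purple-flowered: (252 − 248.25)² / 248.25 = 0.0566
  white-flowered: (79 − 82.75)² / 82.75 = 0.1699
χ² = 0.0566 + 0.1699 = 0.2265 ≈ 0.227

0.227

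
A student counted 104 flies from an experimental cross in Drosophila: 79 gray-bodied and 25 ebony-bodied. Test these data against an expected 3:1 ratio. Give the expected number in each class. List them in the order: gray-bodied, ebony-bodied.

Under the 3:1 hypothesis (Σ ratio = 4, N = 104):
  gray-bodied: 104 × 3/4 = 78
  ebony-bodied: 104 × 1/4 = 26

78, 26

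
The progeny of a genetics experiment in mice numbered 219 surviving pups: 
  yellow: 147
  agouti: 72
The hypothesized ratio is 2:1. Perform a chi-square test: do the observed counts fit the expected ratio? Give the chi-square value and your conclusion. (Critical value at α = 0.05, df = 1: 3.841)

Under the 2:1 hypothesis (Σ ratio = 3, N = 219):
  yellow: 219 × 2/3 = 146
  agouti: 219 × 1/3 = 73
χ² = Σ (O − E)² / E
  yellow: (147 − 146)² / 146 = 0.0068
  agouti: (72 − 73)² / 73 = 0.0137
χ² = 0.0068 + 0.0137 = 0.0205 ≈ 0.021
Degrees of freedom = 2 − 1 = 1; critical value at α = 0.05 is 3.841.
Since 0.021 < 3.841, we fail to reject the null hypothesis — the data are consistent with the 2:1 ratio.

0.021; consistent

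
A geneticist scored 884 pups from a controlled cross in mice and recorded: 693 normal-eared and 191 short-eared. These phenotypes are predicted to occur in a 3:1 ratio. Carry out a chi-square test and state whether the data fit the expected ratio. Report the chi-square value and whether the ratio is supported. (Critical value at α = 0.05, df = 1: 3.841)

Under the 3:1 hypothesis (Σ ratio = 4, N = 884):
  normal-eared: 884 × 3/4 = 663
  short-eared: 884 × 1/4 = 221
χ² = Σ (O − E)² / E
  normal-eared: (693 − 663)² / 663 = 1.3575
  short-eared: (191 − 221)² / 221 = 4.0724
χ² = 1.3575 + 4.0724 = 5.4299 ≈ 5.430
Degrees of freedom = 2 − 1 = 1; critical value at α = 0.05 is 3.841.
Since 5.430 > 3.841, we reject the null hypothesis — the data do not fit the 3:1 ratio.

5.430; not consistent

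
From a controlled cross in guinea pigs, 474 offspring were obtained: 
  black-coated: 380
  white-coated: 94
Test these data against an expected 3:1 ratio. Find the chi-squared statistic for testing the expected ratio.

Under the 3:1 hypothesis (Σ ratio = 4, N = 474):
  black-coated: 474 × 3/4 = 355.5
  white-coated: 474 × 1/4 = 118.5
χ² = Σ (O − E)² / E
  black-coated: (380 − 355.5)² / 355.5 = 1.6885
  white-coated: (94 − 118.5)² / 118.5 = 5.0654
χ² = 1.6885 + 5.0654 = 6.7539 ≈ 6.754

6.754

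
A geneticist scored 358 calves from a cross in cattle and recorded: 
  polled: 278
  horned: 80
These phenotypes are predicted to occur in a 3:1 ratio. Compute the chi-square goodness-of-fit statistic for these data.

1.345

Expected counts for N = 358 under a 3:1 ratio (total parts = 4):
  polled: 358 × 3/4 = 268.5
  horned: 358 × 1/4 = 89.5
χ² = Σ (O − E)² / E
  polled: (278 − 268.5)² / 268.5 = 0.3361
  horned: (80 − 89.5)² / 89.5 = 1.0084
χ² = 0.3361 + 1.0084 = 1.3445 ≈ 1.345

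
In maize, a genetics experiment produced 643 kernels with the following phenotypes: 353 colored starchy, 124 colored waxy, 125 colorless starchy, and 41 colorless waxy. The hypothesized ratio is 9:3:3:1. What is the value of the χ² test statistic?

0.486

Total ratio parts = 16. Expected numbers out of 643:
  colored starchy: 643 × 9/16 = 361.6875
  colored waxy: 643 × 3/16 = 120.5625
  colorless starchy: 643 × 3/16 = 120.5625
  colorless waxy: 643 × 1/16 = 40.1875
χ² = Σ (O − E)² / E
  colored starchy: (353 − 361.6875)² / 361.6875 = 0.2087
  colored waxy: (124 − 120.5625)² / 120.5625 = 0.0980
  colorless starchy: (125 − 120.5625)² / 120.5625 = 0.1633
  colorless waxy: (41 − 40.1875)² / 40.1875 = 0.0164
χ² = 0.2087 + 0.0980 + 0.1633 + 0.0164 = 0.4864 ≈ 0.486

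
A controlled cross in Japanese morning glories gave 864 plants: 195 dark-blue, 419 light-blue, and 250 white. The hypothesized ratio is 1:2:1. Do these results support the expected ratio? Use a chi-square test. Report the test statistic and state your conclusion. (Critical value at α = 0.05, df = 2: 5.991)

Under the 1:2:1 hypothesis (Σ ratio = 4, N = 864):
  dark-blue: 864 × 1/4 = 216
  light-blue: 864 × 2/4 = 432
  white: 864 × 1/4 = 216
χ² = Σ (O − E)² / E
  dark-blue: (195 − 216)² / 216 = 2.0417
  light-blue: (419 − 432)² / 432 = 0.3912
  white: (250 − 216)² / 216 = 5.3519
χ² = 2.0417 + 0.3912 + 5.3519 = 7.7848 ≈ 7.785
Degrees of freedom = 3 − 1 = 2; critical value at α = 0.05 is 5.991.
Since 7.785 > 5.991, we reject the null hypothesis — the data do not fit the 1:2:1 ratio.

7.785; not consistent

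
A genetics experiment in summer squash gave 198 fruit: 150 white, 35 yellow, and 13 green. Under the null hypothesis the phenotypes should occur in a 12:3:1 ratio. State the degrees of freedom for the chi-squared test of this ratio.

2

A goodness-of-fit test with 3 phenotype classes has df = 3 − 1 = 2.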